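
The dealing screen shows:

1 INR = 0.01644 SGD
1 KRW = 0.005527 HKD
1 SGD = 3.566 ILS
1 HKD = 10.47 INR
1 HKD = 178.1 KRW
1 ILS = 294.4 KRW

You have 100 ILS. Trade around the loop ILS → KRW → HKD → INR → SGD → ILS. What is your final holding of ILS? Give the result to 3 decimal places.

100 ILS × 294.4 = 29440 KRW
29440 KRW × 0.005527 = 162.71488 HKD
162.71488 HKD × 10.47 = 1703.6247936 INR
1703.6247936 INR × 0.01644 = 28.007591606784 SGD
28.007591606784 SGD × 3.566 = 99.875071669791744 ILS

99.875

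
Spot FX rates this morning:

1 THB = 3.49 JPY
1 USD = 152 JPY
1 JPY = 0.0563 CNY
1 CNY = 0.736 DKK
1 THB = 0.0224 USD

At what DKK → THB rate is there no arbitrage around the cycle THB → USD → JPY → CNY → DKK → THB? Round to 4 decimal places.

Known legs of the cycle: 0.0224 × 152 × 0.0563 × 0.736 = 0.14108401664
For no arbitrage the full-cycle product must be 1, so the missing rate is 1 / 0.14108401664 ≈ 7.087975.

7.0880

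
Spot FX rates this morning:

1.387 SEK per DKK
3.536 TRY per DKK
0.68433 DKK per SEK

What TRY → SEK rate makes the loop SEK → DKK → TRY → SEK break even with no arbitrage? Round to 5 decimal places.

Known legs of the cycle: 0.68433 × 3.536 = 2.41979088
For no arbitrage the full-cycle product must be 1, so the missing rate is 1 / 2.41979088 ≈ 0.4132589.

0.41326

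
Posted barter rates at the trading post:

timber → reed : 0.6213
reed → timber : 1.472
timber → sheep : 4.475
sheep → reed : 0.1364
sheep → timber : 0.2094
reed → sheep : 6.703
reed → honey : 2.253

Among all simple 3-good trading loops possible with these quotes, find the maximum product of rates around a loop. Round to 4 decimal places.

timber→sheep→reed→timber: 4.475 × 0.1364 × 1.472 = 0.89849
timber→reed→sheep→timber: 0.6213 × 6.703 × 0.2094 = 0.87206
Maximum is timber→sheep→reed→timber at 0.8985; no arbitrage — every cycle loses value.

0.8985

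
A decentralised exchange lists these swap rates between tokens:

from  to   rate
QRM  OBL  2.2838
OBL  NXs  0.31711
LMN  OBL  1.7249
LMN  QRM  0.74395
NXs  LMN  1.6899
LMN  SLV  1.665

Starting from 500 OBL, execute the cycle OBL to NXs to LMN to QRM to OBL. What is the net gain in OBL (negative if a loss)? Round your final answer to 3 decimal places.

-44.758

500 OBL × 0.31711 = 158.555 NXs
158.555 NXs × 1.6899 = 267.9420945 LMN
267.9420945 LMN × 0.74395 = 199.335521203275 QRM
199.335521203275 QRM × 2.2838 = 455.242463324039445 OBL
Net change: 455.242463324039445 − 500 = -44.757536675960555 OBL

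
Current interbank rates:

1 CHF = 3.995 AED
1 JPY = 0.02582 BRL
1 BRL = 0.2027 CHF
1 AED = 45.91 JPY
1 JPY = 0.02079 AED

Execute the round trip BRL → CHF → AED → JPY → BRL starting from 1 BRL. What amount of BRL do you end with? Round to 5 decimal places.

0.95992

1 BRL × 0.2027 = 0.2027 CHF
0.2027 CHF × 3.995 = 0.8097865 AED
0.8097865 AED × 45.91 = 37.177298215 JPY
37.177298215 JPY × 0.02582 = 0.9599178399113 BRL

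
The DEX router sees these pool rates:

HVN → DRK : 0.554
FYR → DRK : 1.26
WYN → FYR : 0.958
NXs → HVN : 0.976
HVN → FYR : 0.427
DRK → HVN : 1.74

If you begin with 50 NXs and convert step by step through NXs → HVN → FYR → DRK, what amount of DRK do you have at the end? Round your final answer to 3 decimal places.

26.255

50 NXs × 0.976 = 48.8 HVN
48.8 HVN × 0.427 = 20.8376 FYR
20.8376 FYR × 1.26 = 26.255376 DRK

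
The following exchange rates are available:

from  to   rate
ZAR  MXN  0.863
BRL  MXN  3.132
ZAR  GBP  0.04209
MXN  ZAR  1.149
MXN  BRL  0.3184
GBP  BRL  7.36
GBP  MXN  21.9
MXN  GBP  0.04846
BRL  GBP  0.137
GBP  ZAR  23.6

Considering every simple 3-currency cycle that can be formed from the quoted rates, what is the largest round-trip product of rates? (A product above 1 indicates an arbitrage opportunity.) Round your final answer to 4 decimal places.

1.1171

MXN→GBP→BRL→MXN: 0.04846 × 7.36 × 3.132 = 1.11708
MXN→ZAR→GBP→MXN: 1.149 × 0.04209 × 21.9 = 1.05911
MXN→GBP→ZAR→MXN: 0.04846 × 23.6 × 0.863 = 0.98698
MXN→BRL→GBP→MXN: 0.3184 × 0.137 × 21.9 = 0.95530
Maximum is MXN→GBP→BRL→MXN at 1.1171; arbitrage exists.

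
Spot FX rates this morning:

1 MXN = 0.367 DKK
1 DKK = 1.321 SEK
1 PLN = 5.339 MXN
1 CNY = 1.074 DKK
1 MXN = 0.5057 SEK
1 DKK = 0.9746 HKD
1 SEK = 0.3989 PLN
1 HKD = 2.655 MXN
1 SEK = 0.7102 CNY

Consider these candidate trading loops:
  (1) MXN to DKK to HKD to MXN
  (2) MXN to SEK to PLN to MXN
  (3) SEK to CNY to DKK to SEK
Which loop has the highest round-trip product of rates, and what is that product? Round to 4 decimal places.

(1) 0.367 × 0.9746 × 2.655 = 0.94964
(2) 0.5057 × 0.3989 × 5.339 = 1.07700
(3) 0.7102 × 1.074 × 1.321 = 1.00760
Highest is cycle (2) at 1.0770 (>1, arbitrage).

1.0770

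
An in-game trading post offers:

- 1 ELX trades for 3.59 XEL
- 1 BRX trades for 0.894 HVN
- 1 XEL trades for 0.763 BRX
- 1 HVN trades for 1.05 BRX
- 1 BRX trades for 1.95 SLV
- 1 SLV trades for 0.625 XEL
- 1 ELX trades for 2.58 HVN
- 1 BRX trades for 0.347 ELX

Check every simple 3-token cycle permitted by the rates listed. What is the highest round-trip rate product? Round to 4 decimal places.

ELX→XEL→BRX→ELX: 3.59 × 0.763 × 0.347 = 0.95049
ELX→HVN→BRX→ELX: 2.58 × 1.05 × 0.347 = 0.94002
SLV→XEL→BRX→SLV: 0.625 × 0.763 × 1.95 = 0.92991
Maximum is ELX→XEL→BRX→ELX at 0.9505; no arbitrage — every cycle loses value.

0.9505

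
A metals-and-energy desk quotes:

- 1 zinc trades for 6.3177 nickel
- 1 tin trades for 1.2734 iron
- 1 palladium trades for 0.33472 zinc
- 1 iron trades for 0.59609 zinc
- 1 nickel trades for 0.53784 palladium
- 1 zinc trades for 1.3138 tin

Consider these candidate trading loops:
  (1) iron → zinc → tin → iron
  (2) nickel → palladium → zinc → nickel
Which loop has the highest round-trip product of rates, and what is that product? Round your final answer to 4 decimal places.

(1) 0.59609 × 1.3138 × 1.2734 = 0.99725
(2) 0.53784 × 0.33472 × 6.3177 = 1.13735
Highest is cycle (2) at 1.1373 (>1, arbitrage).

1.1373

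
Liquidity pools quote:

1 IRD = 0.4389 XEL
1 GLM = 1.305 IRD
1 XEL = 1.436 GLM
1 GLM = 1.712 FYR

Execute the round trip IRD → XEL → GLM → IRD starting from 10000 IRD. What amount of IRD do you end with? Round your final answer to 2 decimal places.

8224.90

10000 IRD × 0.4389 = 4389 XEL
4389 XEL × 1.436 = 6302.604 GLM
6302.604 GLM × 1.305 = 8224.89822 IRD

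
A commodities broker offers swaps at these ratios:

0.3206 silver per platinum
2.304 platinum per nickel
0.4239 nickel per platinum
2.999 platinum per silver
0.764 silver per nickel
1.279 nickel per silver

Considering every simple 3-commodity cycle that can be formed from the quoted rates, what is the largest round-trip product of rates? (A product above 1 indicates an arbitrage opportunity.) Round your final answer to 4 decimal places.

platinum→nickel→silver→platinum: 0.4239 × 0.764 × 2.999 = 0.97125
platinum→silver→nickel→platinum: 0.3206 × 1.279 × 2.304 = 0.94475
Maximum is platinum→nickel→silver→platinum at 0.9713; no arbitrage — every cycle loses value.

0.9713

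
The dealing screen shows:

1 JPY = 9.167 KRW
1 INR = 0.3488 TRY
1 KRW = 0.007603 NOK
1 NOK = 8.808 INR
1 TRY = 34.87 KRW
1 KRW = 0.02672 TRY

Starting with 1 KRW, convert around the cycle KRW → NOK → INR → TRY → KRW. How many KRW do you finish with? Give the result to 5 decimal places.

1 KRW × 0.007603 = 0.007603 NOK
0.007603 NOK × 8.808 = 0.066967224 INR
0.066967224 INR × 0.3488 = 0.0233581677312 TRY
0.0233581677312 TRY × 34.87 = 0.814499308786944 KRW

0.81450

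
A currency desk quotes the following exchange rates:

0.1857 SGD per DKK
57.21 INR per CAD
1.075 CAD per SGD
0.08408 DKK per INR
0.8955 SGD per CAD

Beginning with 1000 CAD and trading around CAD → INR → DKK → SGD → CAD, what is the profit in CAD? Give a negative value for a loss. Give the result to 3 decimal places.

1000 CAD × 57.21 = 57210 INR
57210 INR × 0.08408 = 4810.2168 DKK
4810.2168 DKK × 0.1857 = 893.25725976 SGD
893.25725976 SGD × 1.075 = 960.251554242 CAD
Net change: 960.251554242 − 1000 = -39.748445758 CAD

-39.748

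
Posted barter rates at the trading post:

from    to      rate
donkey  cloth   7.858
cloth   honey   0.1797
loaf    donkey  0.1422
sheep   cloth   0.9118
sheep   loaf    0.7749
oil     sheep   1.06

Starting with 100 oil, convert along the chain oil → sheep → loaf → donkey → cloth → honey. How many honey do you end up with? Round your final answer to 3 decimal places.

16.493

100 oil × 1.06 = 106 sheep
106 sheep × 0.7749 = 82.1394 loaf
82.1394 loaf × 0.1422 = 11.68022268 donkey
11.68022268 donkey × 7.858 = 91.78318981944 cloth
91.78318981944 cloth × 0.1797 = 16.493439210553368 honey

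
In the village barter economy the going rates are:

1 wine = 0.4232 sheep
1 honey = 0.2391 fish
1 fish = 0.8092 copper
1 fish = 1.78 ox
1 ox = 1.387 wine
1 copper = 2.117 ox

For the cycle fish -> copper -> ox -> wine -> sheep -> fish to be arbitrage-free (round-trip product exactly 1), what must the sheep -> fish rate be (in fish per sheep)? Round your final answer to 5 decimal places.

0.99449

Known legs of the cycle: 0.8092 × 2.117 × 1.387 × 0.4232 = 1.00553884434976
For no arbitrage the full-cycle product must be 1, so the missing rate is 1 / 1.00553884434976 ≈ 0.9944917.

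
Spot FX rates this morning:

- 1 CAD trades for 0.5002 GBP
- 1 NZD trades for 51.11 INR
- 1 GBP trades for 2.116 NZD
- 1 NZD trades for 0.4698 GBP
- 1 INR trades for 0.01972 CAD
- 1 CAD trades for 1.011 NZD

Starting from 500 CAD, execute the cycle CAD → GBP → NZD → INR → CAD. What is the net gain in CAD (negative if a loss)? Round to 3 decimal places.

33.387

500 CAD × 0.5002 = 250.1 GBP
250.1 GBP × 2.116 = 529.2116 NZD
529.2116 NZD × 51.11 = 27048.004876 INR
27048.004876 INR × 0.01972 = 533.38665615472 CAD
Net change: 533.38665615472 − 500 = 33.38665615472 CAD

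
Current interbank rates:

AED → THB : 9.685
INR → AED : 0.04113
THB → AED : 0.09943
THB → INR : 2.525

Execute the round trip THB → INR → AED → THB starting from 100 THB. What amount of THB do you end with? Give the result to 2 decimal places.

100.58

100 THB × 2.525 = 252.5 INR
252.5 INR × 0.04113 = 10.385325 AED
10.385325 AED × 9.685 = 100.581872625 THB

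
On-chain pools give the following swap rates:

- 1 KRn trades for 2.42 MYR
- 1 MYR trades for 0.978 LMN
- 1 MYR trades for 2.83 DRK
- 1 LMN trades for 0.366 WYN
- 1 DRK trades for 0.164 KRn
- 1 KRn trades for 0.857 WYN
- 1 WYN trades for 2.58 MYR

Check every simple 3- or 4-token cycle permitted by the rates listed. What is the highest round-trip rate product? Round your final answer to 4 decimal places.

1.1232

DRK→KRn→MYR→DRK: 0.164 × 2.42 × 2.83 = 1.12317
DRK→KRn→WYN→MYR→DRK: 0.164 × 0.857 × 2.58 × 2.83 = 1.02620
WYN→MYR→LMN→WYN: 2.58 × 0.978 × 0.366 = 0.92351
Maximum is DRK→KRn→MYR→DRK at 1.1232; arbitrage exists.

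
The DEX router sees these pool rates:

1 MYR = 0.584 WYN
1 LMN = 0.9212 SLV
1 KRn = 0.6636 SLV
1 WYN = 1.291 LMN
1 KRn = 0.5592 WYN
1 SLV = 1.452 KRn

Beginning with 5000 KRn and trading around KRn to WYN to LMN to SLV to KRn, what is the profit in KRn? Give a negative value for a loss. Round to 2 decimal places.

5000 KRn × 0.5592 = 2796 WYN
2796 WYN × 1.291 = 3609.636 LMN
3609.636 LMN × 0.9212 = 3325.1966832 SLV
3325.1966832 SLV × 1.452 = 4828.1855840064 KRn
Net change: 4828.1855840064 − 5000 = -171.8144159936 KRn

-171.81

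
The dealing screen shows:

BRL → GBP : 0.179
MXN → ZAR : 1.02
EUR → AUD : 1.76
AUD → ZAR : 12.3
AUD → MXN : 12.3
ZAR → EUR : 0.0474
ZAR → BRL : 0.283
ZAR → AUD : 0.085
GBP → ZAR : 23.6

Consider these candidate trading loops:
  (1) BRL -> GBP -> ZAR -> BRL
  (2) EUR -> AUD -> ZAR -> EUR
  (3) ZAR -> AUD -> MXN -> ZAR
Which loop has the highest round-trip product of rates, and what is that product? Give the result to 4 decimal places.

(1) 0.179 × 23.6 × 0.283 = 1.19551
(2) 1.76 × 12.3 × 0.0474 = 1.02612
(3) 0.085 × 12.3 × 1.02 = 1.06641
Highest is cycle (1) at 1.1955 (>1, arbitrage).

1.1955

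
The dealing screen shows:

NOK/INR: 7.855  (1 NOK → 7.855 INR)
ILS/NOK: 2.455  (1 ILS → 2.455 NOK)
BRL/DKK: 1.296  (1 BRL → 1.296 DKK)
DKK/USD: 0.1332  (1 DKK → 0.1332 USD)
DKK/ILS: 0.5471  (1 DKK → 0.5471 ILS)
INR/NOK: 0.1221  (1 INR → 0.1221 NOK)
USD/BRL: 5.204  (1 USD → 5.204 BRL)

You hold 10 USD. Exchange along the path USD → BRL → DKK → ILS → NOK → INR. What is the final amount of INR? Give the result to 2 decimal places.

10 USD × 5.204 = 52.04 BRL
52.04 BRL × 1.296 = 67.44384 DKK
67.44384 DKK × 0.5471 = 36.898524864 ILS
36.898524864 ILS × 2.455 = 90.58587854112 NOK
90.58587854112 NOK × 7.855 = 711.5520759404976 INR

711.55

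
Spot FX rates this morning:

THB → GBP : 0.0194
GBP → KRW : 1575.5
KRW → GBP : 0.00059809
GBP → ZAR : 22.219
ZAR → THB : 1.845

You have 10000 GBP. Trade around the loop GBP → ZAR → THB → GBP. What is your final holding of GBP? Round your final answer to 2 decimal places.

7952.85

10000 GBP × 22.219 = 222190 ZAR
222190 ZAR × 1.845 = 409940.55 THB
409940.55 THB × 0.0194 = 7952.84667 GBP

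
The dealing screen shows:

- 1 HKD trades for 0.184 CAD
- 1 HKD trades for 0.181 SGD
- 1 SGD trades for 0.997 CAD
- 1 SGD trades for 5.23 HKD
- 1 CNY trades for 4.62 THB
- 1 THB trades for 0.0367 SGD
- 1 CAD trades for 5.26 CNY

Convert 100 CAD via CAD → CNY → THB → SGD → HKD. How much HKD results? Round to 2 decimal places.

466.44

100 CAD × 5.26 = 526 CNY
526 CNY × 4.62 = 2430.12 THB
2430.12 THB × 0.0367 = 89.185404 SGD
89.185404 SGD × 5.23 = 466.43966292 HKD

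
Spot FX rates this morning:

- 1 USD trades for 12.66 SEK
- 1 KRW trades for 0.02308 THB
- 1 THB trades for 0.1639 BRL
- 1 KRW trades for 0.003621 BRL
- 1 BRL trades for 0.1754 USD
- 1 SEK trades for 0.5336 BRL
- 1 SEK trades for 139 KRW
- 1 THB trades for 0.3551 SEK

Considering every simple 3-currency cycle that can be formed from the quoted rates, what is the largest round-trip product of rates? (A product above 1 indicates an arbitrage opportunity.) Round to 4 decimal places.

1.1849

SEK→BRL→USD→SEK: 0.5336 × 0.1754 × 12.66 = 1.18489
SEK→KRW→THB→SEK: 139 × 0.02308 × 0.3551 = 1.13920
Maximum is SEK→BRL→USD→SEK at 1.1849; arbitrage exists.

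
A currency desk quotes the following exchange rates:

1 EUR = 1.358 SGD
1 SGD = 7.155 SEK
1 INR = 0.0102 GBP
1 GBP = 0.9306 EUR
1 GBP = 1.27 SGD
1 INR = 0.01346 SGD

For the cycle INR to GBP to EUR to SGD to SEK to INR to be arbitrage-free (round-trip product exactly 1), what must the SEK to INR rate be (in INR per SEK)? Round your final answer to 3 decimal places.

Known legs of the cycle: 0.0102 × 0.9306 × 1.358 × 7.155 = 0.0922300890588
For no arbitrage the full-cycle product must be 1, so the missing rate is 1 / 0.0922300890588 ≈ 10.84245.

10.842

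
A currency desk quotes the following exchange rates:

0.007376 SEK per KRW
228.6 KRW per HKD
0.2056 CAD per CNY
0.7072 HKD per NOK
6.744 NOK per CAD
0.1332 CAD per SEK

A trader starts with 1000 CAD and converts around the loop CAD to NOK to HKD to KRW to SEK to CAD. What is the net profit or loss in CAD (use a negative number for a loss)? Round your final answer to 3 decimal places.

71.177

1000 CAD × 6.744 = 6744 NOK
6744 NOK × 0.7072 = 4769.3568 HKD
4769.3568 HKD × 228.6 = 1090274.96448 KRW
1090274.96448 KRW × 0.007376 = 8041.86813800448 SEK
8041.86813800448 SEK × 0.1332 = 1071.176835982196736 CAD
Net change: 1071.176835982196736 − 1000 = 71.176835982196736 CAD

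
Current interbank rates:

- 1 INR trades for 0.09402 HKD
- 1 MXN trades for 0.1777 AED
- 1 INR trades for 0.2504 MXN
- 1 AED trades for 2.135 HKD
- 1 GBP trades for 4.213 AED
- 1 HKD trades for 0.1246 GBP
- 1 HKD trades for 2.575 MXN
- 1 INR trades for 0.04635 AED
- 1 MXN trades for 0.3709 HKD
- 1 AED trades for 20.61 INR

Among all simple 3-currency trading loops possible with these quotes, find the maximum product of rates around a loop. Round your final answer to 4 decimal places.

1.1207

GBP→AED→HKD→GBP: 4.213 × 2.135 × 0.1246 = 1.12075
AED→HKD→MXN→AED: 2.135 × 2.575 × 0.1777 = 0.97693
AED→INR→MXN→AED: 20.61 × 0.2504 × 0.1777 = 0.91706
Maximum is GBP→AED→HKD→GBP at 1.1207; arbitrage exists.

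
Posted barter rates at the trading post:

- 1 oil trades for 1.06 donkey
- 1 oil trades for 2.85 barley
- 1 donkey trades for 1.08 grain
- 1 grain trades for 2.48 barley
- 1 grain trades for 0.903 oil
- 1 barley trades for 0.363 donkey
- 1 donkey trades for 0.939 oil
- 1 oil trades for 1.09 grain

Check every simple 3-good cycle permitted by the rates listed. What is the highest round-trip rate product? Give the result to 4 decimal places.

1.0338

oil→donkey→grain→oil: 1.06 × 1.08 × 0.903 = 1.03375
barley→donkey→grain→barley: 0.363 × 1.08 × 2.48 = 0.97226
oil→barley→donkey→oil: 2.85 × 0.363 × 0.939 = 0.97144
Maximum is oil→donkey→grain→oil at 1.0338; arbitrage exists.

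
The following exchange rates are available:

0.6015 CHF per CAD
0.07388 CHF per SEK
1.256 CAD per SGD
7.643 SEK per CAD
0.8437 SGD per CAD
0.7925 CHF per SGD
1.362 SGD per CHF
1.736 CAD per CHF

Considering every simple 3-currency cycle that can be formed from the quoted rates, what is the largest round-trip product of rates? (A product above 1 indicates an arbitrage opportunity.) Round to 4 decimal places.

CHF→CAD→SGD→CHF: 1.736 × 0.8437 × 0.7925 = 1.16075
CHF→SGD→CAD→CHF: 1.362 × 1.256 × 0.6015 = 1.02897
CHF→CAD→SEK→CHF: 1.736 × 7.643 × 0.07388 = 0.98026
Maximum is CHF→CAD→SGD→CHF at 1.1607; arbitrage exists.

1.1607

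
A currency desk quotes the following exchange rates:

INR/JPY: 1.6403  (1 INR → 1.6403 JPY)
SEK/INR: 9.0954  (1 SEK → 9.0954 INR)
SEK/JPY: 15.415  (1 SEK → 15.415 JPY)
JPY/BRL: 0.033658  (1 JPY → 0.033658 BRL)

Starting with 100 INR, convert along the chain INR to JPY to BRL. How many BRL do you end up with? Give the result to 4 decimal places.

100 INR × 1.6403 = 164.03 JPY
164.03 JPY × 0.033658 = 5.52092174 BRL

5.5209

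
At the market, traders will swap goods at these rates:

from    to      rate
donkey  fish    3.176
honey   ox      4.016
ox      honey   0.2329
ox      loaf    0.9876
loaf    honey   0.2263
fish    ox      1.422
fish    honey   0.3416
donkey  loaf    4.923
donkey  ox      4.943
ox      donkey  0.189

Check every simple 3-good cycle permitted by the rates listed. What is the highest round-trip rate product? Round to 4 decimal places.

0.8976

ox→loaf→honey→ox: 0.9876 × 0.2263 × 4.016 = 0.89755
fish→ox→donkey→fish: 1.422 × 0.189 × 3.176 = 0.85358
Maximum is ox→loaf→honey→ox at 0.8976; no arbitrage — every cycle loses value.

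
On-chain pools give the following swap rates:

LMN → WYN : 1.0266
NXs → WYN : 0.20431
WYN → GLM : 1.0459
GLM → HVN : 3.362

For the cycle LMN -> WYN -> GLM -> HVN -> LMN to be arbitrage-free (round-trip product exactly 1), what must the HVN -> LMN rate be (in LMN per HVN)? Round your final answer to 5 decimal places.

0.27702

Known legs of the cycle: 1.0266 × 1.0459 × 3.362 = 3.60984980028
For no arbitrage the full-cycle product must be 1, so the missing rate is 1 / 3.60984980028 ≈ 0.2770198.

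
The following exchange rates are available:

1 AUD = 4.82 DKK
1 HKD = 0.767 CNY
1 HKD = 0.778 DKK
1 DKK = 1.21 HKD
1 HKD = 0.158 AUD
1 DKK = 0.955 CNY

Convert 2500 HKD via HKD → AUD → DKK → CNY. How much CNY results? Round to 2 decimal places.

2500 HKD × 0.158 = 395 AUD
395 AUD × 4.82 = 1903.9 DKK
1903.9 DKK × 0.955 = 1818.2245 CNY

1818.22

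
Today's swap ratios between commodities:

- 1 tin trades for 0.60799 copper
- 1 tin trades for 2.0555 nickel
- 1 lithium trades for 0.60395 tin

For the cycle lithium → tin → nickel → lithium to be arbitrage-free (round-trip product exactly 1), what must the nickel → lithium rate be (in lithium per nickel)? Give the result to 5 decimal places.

0.80553

Known legs of the cycle: 0.60395 × 2.0555 = 1.241419225
For no arbitrage the full-cycle product must be 1, so the missing rate is 1 / 1.241419225 ≈ 0.8055297.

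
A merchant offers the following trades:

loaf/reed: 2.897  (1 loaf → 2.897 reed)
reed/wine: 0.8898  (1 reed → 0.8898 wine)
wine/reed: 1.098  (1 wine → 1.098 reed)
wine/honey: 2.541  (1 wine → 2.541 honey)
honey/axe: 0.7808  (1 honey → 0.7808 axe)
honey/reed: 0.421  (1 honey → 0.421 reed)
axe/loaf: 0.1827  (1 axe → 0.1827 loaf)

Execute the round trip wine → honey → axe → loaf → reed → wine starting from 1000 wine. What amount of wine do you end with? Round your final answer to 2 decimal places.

1000 wine × 2.541 = 2541 honey
2541 honey × 0.7808 = 1984.0128 axe
1984.0128 axe × 0.1827 = 362.47913856 loaf
362.47913856 loaf × 2.897 = 1050.10206440832 reed
1050.10206440832 reed × 0.8898 = 934.380816910523136 wine

934.38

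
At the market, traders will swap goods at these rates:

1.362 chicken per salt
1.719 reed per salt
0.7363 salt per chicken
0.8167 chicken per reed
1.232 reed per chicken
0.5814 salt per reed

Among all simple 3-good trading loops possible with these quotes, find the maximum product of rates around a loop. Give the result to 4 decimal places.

salt→reed→chicken→salt: 1.719 × 0.8167 × 0.7363 = 1.03370
salt→chicken→reed→salt: 1.362 × 1.232 × 0.5814 = 0.97558
Maximum is salt→reed→chicken→salt at 1.0337; arbitrage exists.

1.0337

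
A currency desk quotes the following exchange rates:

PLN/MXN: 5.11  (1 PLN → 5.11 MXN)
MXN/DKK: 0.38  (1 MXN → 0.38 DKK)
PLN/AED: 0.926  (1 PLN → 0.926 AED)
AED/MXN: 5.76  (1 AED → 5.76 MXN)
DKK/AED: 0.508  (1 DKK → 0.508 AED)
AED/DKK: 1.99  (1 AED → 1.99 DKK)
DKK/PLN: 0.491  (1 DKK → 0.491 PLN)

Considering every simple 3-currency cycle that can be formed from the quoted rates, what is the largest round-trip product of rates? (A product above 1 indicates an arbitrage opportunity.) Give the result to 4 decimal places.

MXN→DKK→AED→MXN: 0.38 × 0.508 × 5.76 = 1.11191
MXN→DKK→PLN→MXN: 0.38 × 0.491 × 5.11 = 0.95342
DKK→PLN→AED→DKK: 0.491 × 0.926 × 1.99 = 0.90479
Maximum is MXN→DKK→AED→MXN at 1.1119; arbitrage exists.

1.1119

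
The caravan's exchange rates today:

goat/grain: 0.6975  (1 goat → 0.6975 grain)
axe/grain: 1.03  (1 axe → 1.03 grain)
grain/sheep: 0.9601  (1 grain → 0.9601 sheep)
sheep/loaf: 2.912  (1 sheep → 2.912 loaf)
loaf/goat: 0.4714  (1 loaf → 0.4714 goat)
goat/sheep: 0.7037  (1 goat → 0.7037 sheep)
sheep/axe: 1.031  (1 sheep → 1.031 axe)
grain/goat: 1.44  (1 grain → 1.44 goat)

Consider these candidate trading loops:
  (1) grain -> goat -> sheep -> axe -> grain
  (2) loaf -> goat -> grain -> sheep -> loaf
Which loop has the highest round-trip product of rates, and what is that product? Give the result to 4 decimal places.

1.0761

(1) 1.44 × 0.7037 × 1.031 × 1.03 = 1.07608
(2) 0.4714 × 0.6975 × 0.9601 × 2.912 = 0.91927
Highest is cycle (1) at 1.0761 (>1, arbitrage).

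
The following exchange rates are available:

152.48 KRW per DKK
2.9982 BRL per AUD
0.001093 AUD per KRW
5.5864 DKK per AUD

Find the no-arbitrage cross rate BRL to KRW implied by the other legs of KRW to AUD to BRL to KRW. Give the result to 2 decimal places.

Known legs of the cycle: 0.001093 × 2.9982 = 0.0032770326
For no arbitrage the full-cycle product must be 1, so the missing rate is 1 / 0.0032770326 ≈ 305.1541.

305.15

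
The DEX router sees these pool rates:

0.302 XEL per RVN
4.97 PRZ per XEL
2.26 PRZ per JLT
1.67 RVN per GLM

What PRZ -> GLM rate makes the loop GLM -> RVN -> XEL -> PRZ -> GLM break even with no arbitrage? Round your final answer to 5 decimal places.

Known legs of the cycle: 1.67 × 0.302 × 4.97 = 2.5065698
For no arbitrage the full-cycle product must be 1, so the missing rate is 1 / 2.5065698 ≈ 0.3989516.

0.39895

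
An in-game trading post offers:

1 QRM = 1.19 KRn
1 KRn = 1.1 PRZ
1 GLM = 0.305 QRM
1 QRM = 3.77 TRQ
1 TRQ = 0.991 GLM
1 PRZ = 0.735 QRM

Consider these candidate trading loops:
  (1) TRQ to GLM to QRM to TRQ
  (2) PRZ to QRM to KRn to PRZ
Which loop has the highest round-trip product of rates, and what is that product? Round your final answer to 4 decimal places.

1.1395

(1) 0.991 × 0.305 × 3.77 = 1.13950
(2) 0.735 × 1.19 × 1.1 = 0.96212
Highest is cycle (1) at 1.1395 (>1, arbitrage).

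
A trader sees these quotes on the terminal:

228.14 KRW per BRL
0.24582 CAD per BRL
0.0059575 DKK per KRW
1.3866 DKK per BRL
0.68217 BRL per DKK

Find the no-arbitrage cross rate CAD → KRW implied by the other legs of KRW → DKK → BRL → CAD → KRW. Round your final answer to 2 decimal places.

Known legs of the cycle: 0.0059575 × 0.68217 × 0.24582 = 0.0009990193076505
For no arbitrage the full-cycle product must be 1, so the missing rate is 1 / 0.0009990193076505 ≈ 1000.9817.

1000.98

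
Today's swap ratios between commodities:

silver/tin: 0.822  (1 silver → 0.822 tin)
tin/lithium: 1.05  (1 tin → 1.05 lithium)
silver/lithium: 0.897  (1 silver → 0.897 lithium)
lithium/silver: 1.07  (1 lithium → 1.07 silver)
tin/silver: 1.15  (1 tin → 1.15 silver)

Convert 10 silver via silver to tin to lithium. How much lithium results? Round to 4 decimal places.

8.6310

10 silver × 0.822 = 8.22 tin
8.22 tin × 1.05 = 8.631 lithium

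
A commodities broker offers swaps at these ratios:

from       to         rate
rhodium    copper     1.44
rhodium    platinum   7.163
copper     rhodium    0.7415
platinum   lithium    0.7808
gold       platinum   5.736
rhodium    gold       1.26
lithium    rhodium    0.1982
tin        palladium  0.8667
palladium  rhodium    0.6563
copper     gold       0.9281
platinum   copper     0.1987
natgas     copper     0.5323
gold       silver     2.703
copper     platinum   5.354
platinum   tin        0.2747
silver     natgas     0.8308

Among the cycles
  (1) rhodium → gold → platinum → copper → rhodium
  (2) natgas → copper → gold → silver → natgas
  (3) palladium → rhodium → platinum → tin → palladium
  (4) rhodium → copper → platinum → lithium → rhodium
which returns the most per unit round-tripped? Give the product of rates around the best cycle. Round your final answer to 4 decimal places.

(1) 1.26 × 5.736 × 0.1987 × 0.7415 = 1.06485
(2) 0.5323 × 0.9281 × 2.703 × 0.8308 = 1.10941
(3) 0.6563 × 7.163 × 0.2747 × 0.8667 = 1.11924
(4) 1.44 × 5.354 × 0.7808 × 0.1982 = 1.19312
Highest is cycle (4) at 1.1931 (>1, arbitrage).

1.1931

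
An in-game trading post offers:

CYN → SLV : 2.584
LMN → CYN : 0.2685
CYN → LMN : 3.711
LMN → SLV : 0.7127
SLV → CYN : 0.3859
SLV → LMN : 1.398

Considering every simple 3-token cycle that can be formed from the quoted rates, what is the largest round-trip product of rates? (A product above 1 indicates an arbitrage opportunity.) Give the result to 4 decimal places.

1.0206

LMN→SLV→CYN→LMN: 0.7127 × 0.3859 × 3.711 = 1.02064
LMN→CYN→SLV→LMN: 0.2685 × 2.584 × 1.398 = 0.96994
Maximum is LMN→SLV→CYN→LMN at 1.0206; arbitrage exists.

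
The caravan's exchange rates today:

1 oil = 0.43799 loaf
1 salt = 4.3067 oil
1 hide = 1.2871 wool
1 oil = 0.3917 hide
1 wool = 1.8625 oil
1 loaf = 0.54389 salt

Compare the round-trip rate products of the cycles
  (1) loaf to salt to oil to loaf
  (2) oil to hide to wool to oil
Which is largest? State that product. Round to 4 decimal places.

(1) 0.54389 × 4.3067 × 0.43799 = 1.02594
(2) 0.3917 × 1.2871 × 1.8625 = 0.93899
Highest is cycle (1) at 1.0259 (>1, arbitrage).

1.0259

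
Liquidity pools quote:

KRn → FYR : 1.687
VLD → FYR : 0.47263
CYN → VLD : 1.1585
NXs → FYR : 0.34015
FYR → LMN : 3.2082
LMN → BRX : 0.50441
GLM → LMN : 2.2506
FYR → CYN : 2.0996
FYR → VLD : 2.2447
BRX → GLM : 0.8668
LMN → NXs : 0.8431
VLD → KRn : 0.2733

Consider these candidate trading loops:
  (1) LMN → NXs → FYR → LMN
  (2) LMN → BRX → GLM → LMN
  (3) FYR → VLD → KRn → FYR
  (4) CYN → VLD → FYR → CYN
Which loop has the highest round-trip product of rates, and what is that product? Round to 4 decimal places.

(1) 0.8431 × 0.34015 × 3.2082 = 0.92005
(2) 0.50441 × 0.8668 × 2.2506 = 0.98401
(3) 2.2447 × 0.2733 × 1.687 = 1.03493
(4) 1.1585 × 0.47263 × 2.0996 = 1.14962
Highest is cycle (4) at 1.1496 (>1, arbitrage).

1.1496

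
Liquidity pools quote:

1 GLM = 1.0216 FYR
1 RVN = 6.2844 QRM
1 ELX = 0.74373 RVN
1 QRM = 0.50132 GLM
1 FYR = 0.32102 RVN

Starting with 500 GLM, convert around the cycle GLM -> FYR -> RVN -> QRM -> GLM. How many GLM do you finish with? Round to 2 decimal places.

516.61

500 GLM × 1.0216 = 510.8 FYR
510.8 FYR × 0.32102 = 163.977016 RVN
163.977016 RVN × 6.2844 = 1030.4971593504 QRM
1030.4971593504 QRM × 0.50132 = 516.608835925542528 GLM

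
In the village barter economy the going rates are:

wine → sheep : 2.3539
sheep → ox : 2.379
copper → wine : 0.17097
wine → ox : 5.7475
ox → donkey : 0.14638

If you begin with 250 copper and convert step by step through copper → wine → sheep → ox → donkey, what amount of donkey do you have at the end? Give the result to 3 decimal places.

250 copper × 0.17097 = 42.7425 wine
42.7425 wine × 2.3539 = 100.61157075 sheep
100.61157075 sheep × 2.379 = 239.35492681425 ox
239.35492681425 ox × 0.14638 = 35.036774187069915 donkey

35.037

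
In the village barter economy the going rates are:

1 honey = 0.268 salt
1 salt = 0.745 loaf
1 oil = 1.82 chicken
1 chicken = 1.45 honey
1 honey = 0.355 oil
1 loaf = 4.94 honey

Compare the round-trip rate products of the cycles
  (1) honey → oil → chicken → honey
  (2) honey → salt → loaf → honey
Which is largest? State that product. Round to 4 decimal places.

(1) 0.355 × 1.82 × 1.45 = 0.93685
(2) 0.268 × 0.745 × 4.94 = 0.98632
Highest is cycle (2) at 0.9863 (≤1, no arbitrage).

0.9863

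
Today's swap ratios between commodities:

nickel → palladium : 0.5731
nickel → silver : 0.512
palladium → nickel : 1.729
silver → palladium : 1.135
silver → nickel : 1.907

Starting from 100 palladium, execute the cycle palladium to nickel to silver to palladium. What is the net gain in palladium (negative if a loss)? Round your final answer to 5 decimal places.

100 palladium × 1.729 = 172.9 nickel
172.9 nickel × 0.512 = 88.5248 silver
88.5248 silver × 1.135 = 100.475648 palladium
Net change: 100.475648 − 100 = 0.475648 palladium

0.47565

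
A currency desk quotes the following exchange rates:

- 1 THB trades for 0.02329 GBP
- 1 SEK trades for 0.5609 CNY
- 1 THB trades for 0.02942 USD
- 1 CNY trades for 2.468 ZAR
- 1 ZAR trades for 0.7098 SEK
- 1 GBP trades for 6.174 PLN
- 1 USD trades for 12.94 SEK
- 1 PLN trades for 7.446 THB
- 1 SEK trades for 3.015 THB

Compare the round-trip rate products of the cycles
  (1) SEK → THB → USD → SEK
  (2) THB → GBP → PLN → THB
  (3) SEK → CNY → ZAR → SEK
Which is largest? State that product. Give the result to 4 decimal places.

(1) 3.015 × 0.02942 × 12.94 = 1.14779
(2) 0.02329 × 6.174 × 7.446 = 1.07068
(3) 0.5609 × 2.468 × 0.7098 = 0.98258
Highest is cycle (1) at 1.1478 (>1, arbitrage).

1.1478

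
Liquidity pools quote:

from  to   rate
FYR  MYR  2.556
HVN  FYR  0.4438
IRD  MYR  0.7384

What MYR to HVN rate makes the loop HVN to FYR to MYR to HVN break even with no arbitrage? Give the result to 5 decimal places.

0.88156

Known legs of the cycle: 0.4438 × 2.556 = 1.1343528
For no arbitrage the full-cycle product must be 1, so the missing rate is 1 / 1.1343528 ≈ 0.8815600.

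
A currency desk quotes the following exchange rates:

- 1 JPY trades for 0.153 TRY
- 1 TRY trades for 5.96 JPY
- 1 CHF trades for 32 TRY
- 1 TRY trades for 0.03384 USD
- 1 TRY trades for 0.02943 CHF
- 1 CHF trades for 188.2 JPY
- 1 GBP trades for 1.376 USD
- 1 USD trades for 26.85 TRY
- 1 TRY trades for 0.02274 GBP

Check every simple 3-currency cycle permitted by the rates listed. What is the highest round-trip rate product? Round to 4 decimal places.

0.8474

CHF→JPY→TRY→CHF: 188.2 × 0.153 × 0.02943 = 0.84743
USD→TRY→GBP→USD: 26.85 × 0.02274 × 1.376 = 0.84014
Maximum is CHF→JPY→TRY→CHF at 0.8474; no arbitrage — every cycle loses value.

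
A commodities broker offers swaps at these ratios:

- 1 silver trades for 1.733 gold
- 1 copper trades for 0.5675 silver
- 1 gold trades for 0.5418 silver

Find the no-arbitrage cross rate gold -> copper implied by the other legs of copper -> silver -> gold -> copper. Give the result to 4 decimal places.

Known legs of the cycle: 0.5675 × 1.733 = 0.9834775
For no arbitrage the full-cycle product must be 1, so the missing rate is 1 / 0.9834775 ≈ 1.016800.

1.0168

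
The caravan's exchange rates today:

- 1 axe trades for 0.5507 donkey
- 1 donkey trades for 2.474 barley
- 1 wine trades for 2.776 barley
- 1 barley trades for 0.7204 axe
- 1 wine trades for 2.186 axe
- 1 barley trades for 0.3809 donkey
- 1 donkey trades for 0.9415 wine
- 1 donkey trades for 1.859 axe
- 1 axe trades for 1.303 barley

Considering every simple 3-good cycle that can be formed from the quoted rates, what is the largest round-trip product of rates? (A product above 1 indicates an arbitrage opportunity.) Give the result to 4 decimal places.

1.1334

wine→axe→donkey→wine: 2.186 × 0.5507 × 0.9415 = 1.13341
wine→barley→donkey→wine: 2.776 × 0.3809 × 0.9415 = 0.99552
barley→axe→donkey→barley: 0.7204 × 0.5507 × 2.474 = 0.98150
barley→donkey→axe→barley: 0.3809 × 1.859 × 1.303 = 0.92265
Maximum is wine→axe→donkey→wine at 1.1334; arbitrage exists.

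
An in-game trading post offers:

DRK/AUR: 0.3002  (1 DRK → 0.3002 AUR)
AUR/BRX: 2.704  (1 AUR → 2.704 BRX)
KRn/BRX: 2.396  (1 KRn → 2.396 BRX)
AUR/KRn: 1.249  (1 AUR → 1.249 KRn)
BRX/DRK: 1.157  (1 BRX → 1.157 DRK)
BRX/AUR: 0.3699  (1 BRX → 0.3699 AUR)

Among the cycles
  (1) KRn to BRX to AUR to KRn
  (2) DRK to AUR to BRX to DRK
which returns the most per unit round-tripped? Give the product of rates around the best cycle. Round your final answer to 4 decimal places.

(1) 2.396 × 0.3699 × 1.249 = 1.10696
(2) 0.3002 × 2.704 × 1.157 = 0.93918
Highest is cycle (1) at 1.1070 (>1, arbitrage).

1.1070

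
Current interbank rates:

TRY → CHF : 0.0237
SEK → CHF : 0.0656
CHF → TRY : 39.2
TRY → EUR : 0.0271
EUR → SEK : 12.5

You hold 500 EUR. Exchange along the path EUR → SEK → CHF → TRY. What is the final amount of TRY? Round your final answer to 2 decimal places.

500 EUR × 12.5 = 6250 SEK
6250 SEK × 0.0656 = 410 CHF
410 CHF × 39.2 = 16072 TRY

16072.00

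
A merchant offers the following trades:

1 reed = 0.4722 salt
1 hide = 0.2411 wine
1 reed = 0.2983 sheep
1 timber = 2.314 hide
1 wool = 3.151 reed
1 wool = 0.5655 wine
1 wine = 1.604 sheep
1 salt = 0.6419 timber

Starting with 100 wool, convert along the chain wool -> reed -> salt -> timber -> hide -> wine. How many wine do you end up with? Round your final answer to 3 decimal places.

100 wool × 3.151 = 315.1 reed
315.1 reed × 0.4722 = 148.79022 salt
148.79022 salt × 0.6419 = 95.508442218 timber
95.508442218 timber × 2.314 = 221.006535292452 hide
221.006535292452 hide × 0.2411 = 53.2846756590101772 wine

53.285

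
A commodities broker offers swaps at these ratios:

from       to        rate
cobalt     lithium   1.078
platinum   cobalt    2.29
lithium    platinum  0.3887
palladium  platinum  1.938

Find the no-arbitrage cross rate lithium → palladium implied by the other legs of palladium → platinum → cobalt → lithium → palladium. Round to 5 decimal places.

Known legs of the cycle: 1.938 × 2.29 × 1.078 = 4.78418556
For no arbitrage the full-cycle product must be 1, so the missing rate is 1 / 4.78418556 ≈ 0.2090220.

0.20902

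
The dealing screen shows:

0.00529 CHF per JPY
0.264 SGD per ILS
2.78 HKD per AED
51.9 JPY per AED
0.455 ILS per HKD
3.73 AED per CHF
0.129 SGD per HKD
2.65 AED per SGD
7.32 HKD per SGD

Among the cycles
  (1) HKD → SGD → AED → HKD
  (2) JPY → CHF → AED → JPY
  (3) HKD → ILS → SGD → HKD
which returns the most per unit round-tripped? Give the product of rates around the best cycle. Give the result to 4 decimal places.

(1) 0.129 × 2.65 × 2.78 = 0.95034
(2) 0.00529 × 3.73 × 51.9 = 1.02408
(3) 0.455 × 0.264 × 7.32 = 0.87928
Highest is cycle (2) at 1.0241 (>1, arbitrage).

1.0241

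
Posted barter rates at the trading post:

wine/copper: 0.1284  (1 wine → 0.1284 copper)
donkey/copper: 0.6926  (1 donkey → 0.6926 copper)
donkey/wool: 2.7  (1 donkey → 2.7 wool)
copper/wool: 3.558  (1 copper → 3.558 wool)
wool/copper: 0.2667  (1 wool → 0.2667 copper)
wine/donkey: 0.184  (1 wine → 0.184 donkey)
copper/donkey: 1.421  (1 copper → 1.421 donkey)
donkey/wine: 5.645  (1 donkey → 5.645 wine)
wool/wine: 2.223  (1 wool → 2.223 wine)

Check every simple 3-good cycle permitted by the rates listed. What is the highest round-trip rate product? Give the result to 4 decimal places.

1.1044

donkey→wool→wine→donkey: 2.7 × 2.223 × 0.184 = 1.10439
donkey→wine→copper→donkey: 5.645 × 0.1284 × 1.421 = 1.02997
donkey→wool→copper→donkey: 2.7 × 0.2667 × 1.421 = 1.02325
wine→copper→wool→wine: 0.1284 × 3.558 × 2.223 = 1.01557
Maximum is donkey→wool→wine→donkey at 1.1044; arbitrage exists.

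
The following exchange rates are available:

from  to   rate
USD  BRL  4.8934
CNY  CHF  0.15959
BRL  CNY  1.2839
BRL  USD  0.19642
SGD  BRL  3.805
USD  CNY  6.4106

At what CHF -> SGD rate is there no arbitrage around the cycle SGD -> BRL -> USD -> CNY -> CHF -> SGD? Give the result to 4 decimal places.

1.3078

Known legs of the cycle: 3.805 × 0.19642 × 6.4106 × 0.15959 = 0.7646183594179774
For no arbitrage the full-cycle product must be 1, so the missing rate is 1 / 0.7646183594179774 ≈ 1.307842.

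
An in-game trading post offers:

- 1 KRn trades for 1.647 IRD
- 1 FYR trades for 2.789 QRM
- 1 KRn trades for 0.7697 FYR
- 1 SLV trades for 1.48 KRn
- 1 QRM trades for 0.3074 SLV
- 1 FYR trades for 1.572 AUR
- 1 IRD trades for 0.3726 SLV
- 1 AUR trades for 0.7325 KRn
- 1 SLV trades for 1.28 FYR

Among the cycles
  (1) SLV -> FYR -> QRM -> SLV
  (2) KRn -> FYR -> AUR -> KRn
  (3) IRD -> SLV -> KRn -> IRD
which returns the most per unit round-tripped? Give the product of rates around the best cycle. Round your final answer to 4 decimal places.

(1) 1.28 × 2.789 × 0.3074 = 1.09739
(2) 0.7697 × 1.572 × 0.7325 = 0.88630
(3) 0.3726 × 1.48 × 1.647 = 0.90823
Highest is cycle (1) at 1.0974 (>1, arbitrage).

1.0974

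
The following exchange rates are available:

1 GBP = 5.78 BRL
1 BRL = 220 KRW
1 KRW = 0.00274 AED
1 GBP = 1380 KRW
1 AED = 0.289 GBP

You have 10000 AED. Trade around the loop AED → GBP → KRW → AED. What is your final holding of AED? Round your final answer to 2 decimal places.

10000 AED × 0.289 = 2890 GBP
2890 GBP × 1380 = 3988200 KRW
3988200 KRW × 0.00274 = 10927.668 AED

10927.67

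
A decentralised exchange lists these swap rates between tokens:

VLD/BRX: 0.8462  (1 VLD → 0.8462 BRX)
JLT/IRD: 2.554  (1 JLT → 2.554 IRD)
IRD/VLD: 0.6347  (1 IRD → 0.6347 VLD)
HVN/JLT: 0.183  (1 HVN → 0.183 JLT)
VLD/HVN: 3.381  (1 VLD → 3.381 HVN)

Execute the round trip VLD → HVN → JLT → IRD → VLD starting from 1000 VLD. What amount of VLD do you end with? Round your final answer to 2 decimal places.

1002.96

1000 VLD × 3.381 = 3381 HVN
3381 HVN × 0.183 = 618.723 JLT
618.723 JLT × 2.554 = 1580.218542 IRD
1580.218542 IRD × 0.6347 = 1002.9647086074 VLD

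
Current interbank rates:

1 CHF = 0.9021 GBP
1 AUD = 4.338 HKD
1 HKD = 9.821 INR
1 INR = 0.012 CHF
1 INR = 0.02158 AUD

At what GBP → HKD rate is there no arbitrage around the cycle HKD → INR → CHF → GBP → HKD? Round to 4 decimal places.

Known legs of the cycle: 9.821 × 0.012 × 0.9021 = 0.1063142892
For no arbitrage the full-cycle product must be 1, so the missing rate is 1 / 0.1063142892 ≈ 9.406073.

9.4061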